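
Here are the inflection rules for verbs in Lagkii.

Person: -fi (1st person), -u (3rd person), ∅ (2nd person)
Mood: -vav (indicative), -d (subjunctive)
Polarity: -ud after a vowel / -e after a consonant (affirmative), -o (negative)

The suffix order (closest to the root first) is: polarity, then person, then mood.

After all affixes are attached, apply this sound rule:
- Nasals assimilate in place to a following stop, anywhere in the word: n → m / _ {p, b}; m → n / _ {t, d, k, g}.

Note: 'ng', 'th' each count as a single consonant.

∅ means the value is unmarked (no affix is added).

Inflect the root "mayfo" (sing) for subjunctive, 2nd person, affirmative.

mayfoudd

Attach polarity affirmative -ud (after vowel 'o') → mayfoud.
person = 2nd person: zero marking, form stays mayfoud.
Attach mood subjunctive -d → mayfoudd.
Nasal assimilation: no change.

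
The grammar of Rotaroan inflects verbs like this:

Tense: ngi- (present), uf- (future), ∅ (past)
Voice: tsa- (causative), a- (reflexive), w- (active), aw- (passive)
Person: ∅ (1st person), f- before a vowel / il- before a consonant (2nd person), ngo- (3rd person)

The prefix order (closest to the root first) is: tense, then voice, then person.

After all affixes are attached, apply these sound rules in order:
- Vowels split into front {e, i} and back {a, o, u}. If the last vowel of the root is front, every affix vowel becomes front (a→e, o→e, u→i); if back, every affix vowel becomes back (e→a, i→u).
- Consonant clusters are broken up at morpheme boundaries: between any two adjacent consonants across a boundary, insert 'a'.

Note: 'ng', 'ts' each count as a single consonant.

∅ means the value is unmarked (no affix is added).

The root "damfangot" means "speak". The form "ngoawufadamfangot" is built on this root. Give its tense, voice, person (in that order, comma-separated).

future, passive, 3rd person

Segment: ngo-aw-uf-damfangot.
tense: uf- → future.
voice: aw- → passive.
person: ngo- → 3rd person.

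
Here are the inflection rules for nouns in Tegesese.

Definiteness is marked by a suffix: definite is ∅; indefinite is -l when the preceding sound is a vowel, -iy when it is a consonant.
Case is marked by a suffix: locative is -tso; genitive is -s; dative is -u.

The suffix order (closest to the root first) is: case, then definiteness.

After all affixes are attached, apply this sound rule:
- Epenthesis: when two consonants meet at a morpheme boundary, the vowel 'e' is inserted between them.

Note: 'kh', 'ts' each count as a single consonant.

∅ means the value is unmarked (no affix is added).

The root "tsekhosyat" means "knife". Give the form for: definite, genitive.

Attach case genitive -s → tsekhosyats.
definiteness = definite: zero marking, form stays tsekhosyats.
Apply epenthesis: tsekhosyats → tsekhosyates.

tsekhosyates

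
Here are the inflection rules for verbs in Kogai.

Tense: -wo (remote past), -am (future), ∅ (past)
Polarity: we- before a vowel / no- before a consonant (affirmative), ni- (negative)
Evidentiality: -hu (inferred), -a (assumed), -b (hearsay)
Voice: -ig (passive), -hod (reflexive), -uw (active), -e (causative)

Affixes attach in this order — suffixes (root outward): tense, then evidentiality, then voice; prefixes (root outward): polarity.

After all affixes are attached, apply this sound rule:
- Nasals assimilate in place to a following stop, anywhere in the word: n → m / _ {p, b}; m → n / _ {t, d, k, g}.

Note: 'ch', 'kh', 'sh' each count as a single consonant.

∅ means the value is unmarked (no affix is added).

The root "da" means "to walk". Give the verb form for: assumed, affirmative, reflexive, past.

tense = past: zero marking, form stays da.
Attach evidentiality assumed -a → daa.
Attach polarity affirmative no- (before consonant 'd') → nodaa.
Attach voice reflexive -hod → nodaahod.
Nasal assimilation: no change.

nodaahod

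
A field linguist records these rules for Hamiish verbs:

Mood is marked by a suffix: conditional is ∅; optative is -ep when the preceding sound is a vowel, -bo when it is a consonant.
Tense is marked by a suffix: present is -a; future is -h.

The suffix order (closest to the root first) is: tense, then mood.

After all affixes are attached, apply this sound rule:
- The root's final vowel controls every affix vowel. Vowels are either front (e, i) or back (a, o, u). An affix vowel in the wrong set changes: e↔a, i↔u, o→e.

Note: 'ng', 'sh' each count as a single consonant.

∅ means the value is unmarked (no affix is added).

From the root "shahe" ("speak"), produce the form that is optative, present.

Attach tense present -a → shahea.
Attach mood optative -ep (after vowel 'a') → shaheaep.
Apply vowel harmony: shaheaep → shaheeep.

shaheeep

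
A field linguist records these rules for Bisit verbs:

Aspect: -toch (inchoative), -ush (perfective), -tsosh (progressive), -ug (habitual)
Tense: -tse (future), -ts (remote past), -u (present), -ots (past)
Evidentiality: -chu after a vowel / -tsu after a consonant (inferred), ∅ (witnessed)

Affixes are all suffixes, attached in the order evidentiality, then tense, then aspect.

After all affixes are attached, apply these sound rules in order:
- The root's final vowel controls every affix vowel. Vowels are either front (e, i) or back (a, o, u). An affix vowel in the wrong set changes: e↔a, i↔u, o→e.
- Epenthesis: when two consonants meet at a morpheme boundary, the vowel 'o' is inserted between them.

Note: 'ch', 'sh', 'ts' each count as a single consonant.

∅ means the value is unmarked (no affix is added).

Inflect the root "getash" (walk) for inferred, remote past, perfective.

Attach evidentiality inferred -tsu (after consonant 'sh') → getashtsu.
Attach tense remote past -ts → getashtsuts.
Attach aspect perfective -ush → getashtsutsush.
Vowel harmony: no change.
Apply epenthesis: getashtsutsush → getashotsutsush.

getashotsutsush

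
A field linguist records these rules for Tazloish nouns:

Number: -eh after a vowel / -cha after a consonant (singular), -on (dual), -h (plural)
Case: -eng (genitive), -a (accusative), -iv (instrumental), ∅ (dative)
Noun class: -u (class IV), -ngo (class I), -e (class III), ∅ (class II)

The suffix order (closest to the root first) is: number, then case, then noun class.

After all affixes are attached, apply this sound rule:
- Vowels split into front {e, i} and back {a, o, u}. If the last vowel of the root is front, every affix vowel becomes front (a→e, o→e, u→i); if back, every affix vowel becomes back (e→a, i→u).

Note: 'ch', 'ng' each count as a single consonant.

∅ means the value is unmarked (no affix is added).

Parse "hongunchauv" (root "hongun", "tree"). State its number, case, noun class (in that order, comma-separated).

singular, instrumental, class II

Segment: hongun-cha-iv.
number: -eh/cha → singular.
case: -iv → instrumental.
noun class: ∅ → class II.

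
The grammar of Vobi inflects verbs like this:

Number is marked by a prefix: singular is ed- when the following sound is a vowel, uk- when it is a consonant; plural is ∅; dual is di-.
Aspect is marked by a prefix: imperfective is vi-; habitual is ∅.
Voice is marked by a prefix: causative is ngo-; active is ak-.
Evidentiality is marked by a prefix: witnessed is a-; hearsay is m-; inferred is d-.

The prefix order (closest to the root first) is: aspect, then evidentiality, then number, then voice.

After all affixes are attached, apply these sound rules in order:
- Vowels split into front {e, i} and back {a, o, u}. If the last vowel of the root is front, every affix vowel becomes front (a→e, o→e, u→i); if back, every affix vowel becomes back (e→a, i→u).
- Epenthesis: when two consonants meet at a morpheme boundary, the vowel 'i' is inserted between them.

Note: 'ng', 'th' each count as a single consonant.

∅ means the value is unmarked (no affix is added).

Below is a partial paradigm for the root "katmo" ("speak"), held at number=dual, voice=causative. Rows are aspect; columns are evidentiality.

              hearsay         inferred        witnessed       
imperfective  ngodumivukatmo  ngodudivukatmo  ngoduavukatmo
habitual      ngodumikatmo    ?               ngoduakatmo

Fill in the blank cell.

ngodudikatmo

aspect = habitual: zero marking, form stays katmo.
Attach evidentiality inferred d- → dkatmo.
Attach number dual di- → didkatmo.
Attach voice causative ngo- → ngodidkatmo.
Apply vowel harmony: ngodidkatmo → ngodudkatmo.
Apply epenthesis: ngodudkatmo → ngodudikatmo.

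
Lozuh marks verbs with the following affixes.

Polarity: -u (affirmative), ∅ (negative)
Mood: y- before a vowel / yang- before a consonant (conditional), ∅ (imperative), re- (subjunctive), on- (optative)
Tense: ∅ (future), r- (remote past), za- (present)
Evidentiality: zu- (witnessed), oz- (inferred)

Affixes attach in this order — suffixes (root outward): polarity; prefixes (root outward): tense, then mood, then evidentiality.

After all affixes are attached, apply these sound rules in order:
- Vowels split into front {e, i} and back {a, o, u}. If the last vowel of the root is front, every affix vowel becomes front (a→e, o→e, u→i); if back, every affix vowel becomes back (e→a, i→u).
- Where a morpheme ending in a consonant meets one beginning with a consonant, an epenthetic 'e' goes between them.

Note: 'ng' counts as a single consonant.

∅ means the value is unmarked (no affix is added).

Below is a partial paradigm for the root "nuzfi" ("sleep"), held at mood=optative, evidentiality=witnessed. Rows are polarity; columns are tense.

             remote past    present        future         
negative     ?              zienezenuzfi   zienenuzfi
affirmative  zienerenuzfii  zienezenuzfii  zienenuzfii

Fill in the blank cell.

zienerenuzfi

Attach tense remote past r- → rnuzfi.
polarity = negative: zero marking, form stays rnuzfi.
Attach mood optative on- → onrnuzfi.
Attach evidentiality witnessed zu- → zuonrnuzfi.
Apply vowel harmony: zuonrnuzfi → zienrnuzfi.
Apply epenthesis: zienrnuzfi → zienerenuzfi.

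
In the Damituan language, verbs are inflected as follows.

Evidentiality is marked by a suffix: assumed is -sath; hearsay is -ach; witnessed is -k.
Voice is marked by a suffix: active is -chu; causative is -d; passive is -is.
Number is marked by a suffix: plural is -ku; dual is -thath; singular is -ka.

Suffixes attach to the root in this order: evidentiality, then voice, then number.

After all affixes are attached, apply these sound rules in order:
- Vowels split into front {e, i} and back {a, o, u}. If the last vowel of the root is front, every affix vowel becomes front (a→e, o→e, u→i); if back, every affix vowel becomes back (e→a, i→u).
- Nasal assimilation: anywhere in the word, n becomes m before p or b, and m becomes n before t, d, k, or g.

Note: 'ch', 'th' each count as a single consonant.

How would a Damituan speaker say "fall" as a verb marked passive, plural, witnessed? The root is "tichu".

tichukusku

Attach evidentiality witnessed -k → tichuk.
Attach voice passive -is → tichukis.
Attach number plural -ku → tichukisku.
Apply vowel harmony: tichukisku → tichukusku.
Nasal assimilation: no change.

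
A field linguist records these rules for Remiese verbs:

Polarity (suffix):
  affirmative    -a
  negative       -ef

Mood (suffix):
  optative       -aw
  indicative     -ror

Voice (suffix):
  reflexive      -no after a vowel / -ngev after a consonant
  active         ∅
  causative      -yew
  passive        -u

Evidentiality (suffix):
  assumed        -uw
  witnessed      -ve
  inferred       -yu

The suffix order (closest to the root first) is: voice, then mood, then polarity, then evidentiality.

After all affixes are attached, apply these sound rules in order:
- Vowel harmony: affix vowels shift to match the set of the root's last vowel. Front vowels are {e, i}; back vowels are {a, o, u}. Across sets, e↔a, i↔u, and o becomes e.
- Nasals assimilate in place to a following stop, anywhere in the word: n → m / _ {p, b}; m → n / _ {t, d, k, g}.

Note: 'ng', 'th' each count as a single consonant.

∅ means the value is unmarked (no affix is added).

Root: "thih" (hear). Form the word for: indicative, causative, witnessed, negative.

thihyewrerefve

Attach voice causative -yew → thihyew.
Attach mood indicative -ror → thihyewror.
Attach polarity negative -ef → thihyewroref.
Attach evidentiality witnessed -ve → thihyewrorefve.
Apply vowel harmony: thihyewrorefve → thihyewrerefve.
Nasal assimilation: no change.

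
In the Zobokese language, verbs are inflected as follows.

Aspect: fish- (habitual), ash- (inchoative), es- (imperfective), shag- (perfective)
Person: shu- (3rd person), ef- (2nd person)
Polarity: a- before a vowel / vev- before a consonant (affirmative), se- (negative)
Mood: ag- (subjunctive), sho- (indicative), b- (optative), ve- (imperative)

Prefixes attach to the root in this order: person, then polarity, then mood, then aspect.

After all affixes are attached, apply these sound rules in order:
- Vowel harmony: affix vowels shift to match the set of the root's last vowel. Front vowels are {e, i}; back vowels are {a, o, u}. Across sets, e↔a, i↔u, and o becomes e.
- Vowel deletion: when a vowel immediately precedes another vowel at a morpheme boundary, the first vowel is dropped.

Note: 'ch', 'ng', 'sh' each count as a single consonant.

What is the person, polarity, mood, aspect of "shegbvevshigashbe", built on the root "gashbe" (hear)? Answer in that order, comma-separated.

Segment: shag-b-vev-shu-gashbe.
person: shu- → 3rd person.
polarity: a/vev- → affirmative.
mood: b- → optative.
aspect: shag- → perfective.

3rd person, affirmative, optative, perfective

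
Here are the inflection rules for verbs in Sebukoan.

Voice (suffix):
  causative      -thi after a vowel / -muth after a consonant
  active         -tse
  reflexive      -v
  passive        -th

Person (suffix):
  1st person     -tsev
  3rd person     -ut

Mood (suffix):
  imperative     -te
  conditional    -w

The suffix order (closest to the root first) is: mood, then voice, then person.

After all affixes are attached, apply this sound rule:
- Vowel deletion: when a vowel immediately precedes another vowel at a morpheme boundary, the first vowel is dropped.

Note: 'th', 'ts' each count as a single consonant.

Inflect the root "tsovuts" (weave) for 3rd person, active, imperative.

Attach mood imperative -te → tsovutste.
Attach voice active -tse → tsovutstetse.
Attach person 3rd person -ut → tsovutstetseut.
Apply vowel deletion: tsovutstetseut → tsovutstetsut.

tsovutstetsut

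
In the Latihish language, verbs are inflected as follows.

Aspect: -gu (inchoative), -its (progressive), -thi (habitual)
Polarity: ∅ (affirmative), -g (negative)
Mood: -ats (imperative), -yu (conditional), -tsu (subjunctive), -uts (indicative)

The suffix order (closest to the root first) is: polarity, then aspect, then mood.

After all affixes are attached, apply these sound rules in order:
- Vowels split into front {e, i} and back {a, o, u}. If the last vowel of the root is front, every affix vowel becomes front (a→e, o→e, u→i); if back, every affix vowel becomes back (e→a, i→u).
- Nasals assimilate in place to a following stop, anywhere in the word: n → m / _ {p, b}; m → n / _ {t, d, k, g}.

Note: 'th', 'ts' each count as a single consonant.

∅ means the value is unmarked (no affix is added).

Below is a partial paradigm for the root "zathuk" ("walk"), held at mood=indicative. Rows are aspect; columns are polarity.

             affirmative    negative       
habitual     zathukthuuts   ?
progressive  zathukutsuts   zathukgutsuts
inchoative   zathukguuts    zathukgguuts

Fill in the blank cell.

Attach polarity negative -g → zathukg.
Attach aspect habitual -thi → zathukgthi.
Attach mood indicative -uts → zathukgthiuts.
Apply vowel harmony: zathukgthiuts → zathukgthuuts.
Nasal assimilation: no change.

zathukgthuuts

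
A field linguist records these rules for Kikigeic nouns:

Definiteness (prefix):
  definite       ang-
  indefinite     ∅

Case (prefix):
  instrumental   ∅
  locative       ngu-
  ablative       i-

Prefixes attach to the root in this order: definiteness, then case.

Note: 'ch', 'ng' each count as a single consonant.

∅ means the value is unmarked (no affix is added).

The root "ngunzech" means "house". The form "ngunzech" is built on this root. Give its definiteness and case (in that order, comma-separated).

indefinite, instrumental

Segment: ngunzech.
definiteness: ∅ → indefinite.
case: ∅ → instrumental.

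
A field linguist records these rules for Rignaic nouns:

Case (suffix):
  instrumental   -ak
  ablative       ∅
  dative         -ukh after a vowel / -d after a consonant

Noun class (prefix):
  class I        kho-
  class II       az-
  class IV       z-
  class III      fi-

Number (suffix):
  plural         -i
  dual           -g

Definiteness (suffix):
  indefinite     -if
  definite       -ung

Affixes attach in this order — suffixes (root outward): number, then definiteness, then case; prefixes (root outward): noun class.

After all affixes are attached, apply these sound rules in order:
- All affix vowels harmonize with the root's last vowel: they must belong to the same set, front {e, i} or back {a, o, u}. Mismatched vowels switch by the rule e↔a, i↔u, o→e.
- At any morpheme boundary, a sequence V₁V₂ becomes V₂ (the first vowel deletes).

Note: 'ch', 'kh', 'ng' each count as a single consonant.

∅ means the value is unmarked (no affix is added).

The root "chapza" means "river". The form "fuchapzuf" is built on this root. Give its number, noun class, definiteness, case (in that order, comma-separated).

Segment: fi-chapza-i-if.
number: -i → plural.
noun class: fi- → class III.
definiteness: -if → indefinite.
case: ∅ → ablative.

plural, class III, indefinite, ablative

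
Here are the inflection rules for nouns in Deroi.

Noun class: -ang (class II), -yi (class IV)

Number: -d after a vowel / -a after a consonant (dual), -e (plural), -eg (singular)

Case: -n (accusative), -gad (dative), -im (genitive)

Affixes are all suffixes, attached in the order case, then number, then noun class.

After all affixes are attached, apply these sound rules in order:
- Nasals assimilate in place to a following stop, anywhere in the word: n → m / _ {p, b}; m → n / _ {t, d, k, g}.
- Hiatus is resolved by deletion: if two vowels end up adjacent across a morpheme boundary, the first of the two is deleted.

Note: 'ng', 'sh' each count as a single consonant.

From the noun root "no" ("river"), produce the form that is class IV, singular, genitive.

Attach case genitive -im → noim.
Attach number singular -eg → noimeg.
Attach noun class class IV -yi → noimegyi.
Nasal assimilation: no change.
Apply vowel deletion: noimegyi → nimegyi.

nimegyi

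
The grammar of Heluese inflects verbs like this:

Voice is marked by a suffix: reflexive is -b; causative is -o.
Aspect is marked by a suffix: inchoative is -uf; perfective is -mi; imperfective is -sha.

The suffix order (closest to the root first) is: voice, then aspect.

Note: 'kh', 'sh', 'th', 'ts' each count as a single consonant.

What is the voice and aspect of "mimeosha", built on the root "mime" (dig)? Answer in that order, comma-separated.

causative, imperfective

Segment: mime-o-sha.
voice: -o → causative.
aspect: -sha → imperfective.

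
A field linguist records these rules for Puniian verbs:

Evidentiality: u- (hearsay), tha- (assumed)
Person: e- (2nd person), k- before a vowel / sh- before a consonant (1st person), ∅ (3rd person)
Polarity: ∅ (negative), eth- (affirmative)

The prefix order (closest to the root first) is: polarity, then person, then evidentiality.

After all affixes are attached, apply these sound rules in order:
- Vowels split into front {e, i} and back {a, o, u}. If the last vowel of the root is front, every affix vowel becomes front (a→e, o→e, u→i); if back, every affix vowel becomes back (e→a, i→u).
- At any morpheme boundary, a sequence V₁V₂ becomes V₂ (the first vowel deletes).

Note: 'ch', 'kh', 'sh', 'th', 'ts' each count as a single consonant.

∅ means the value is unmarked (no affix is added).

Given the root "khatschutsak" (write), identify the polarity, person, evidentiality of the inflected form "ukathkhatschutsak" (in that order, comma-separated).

affirmative, 1st person, hearsay

Segment: u-k-eth-khatschutsak.
polarity: eth- → affirmative.
person: k/sh- → 1st person.
evidentiality: u- → hearsay.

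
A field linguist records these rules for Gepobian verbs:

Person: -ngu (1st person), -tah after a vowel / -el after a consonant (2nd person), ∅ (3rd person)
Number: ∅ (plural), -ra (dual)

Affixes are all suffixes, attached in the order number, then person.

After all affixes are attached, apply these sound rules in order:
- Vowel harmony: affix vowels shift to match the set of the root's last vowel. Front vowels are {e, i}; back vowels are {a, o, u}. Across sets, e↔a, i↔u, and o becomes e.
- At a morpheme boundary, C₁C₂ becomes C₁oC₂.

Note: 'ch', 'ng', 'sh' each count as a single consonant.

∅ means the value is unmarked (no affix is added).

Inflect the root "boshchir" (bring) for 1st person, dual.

boshchirorengi

Attach number dual -ra → boshchirra.
Attach person 1st person -ngu → boshchirrangu.
Apply vowel harmony: boshchirrangu → boshchirrengi.
Apply epenthesis: boshchirrengi → boshchirorengi.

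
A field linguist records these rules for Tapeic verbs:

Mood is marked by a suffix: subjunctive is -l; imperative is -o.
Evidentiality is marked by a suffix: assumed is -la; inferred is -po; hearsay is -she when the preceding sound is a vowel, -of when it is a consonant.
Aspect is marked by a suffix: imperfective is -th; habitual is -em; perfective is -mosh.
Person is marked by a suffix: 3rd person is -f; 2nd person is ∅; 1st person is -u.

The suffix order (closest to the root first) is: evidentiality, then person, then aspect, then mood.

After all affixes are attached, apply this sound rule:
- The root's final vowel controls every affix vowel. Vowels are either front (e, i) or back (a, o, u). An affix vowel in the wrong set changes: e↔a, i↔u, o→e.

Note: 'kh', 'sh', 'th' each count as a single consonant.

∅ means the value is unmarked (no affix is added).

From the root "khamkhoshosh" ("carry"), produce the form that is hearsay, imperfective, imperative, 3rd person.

khamkhoshoshofftho

Attach evidentiality hearsay -of (after consonant 'sh') → khamkhoshoshof.
Attach person 3rd person -f → khamkhoshoshoff.
Attach aspect imperfective -th → khamkhoshoshoffth.
Attach mood imperative -o → khamkhoshoshofftho.
Vowel harmony: no change.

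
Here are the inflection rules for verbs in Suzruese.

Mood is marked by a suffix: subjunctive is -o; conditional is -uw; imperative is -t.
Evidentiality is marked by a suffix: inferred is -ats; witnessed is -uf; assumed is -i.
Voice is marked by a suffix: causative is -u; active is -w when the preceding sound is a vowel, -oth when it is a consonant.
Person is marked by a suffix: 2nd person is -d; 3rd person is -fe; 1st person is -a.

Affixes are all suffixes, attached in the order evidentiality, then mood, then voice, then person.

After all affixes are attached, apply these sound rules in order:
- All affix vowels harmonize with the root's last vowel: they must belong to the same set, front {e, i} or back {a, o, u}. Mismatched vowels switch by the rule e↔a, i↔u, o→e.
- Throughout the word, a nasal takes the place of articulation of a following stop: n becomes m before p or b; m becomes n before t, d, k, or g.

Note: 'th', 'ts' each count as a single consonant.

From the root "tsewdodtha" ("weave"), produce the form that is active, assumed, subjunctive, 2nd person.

Attach evidentiality assumed -i → tsewdodthai.
Attach mood subjunctive -o → tsewdodthaio.
Attach voice active -w (after vowel 'o') → tsewdodthaiow.
Attach person 2nd person -d → tsewdodthaiowd.
Apply vowel harmony: tsewdodthaiowd → tsewdodthauowd.
Nasal assimilation: no change.

tsewdodthauowd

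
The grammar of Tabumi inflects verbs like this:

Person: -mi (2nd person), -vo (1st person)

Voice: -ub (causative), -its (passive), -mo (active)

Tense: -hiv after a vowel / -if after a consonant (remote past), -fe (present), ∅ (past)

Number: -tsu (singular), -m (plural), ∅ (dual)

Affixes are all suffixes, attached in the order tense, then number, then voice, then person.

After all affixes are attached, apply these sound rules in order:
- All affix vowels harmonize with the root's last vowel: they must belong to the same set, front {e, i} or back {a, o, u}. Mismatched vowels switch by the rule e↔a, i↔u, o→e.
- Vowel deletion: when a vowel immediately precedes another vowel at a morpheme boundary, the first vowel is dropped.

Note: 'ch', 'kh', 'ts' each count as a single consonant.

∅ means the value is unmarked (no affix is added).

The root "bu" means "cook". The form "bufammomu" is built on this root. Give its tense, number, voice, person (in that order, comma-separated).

Segment: bu-fe-m-mo-mi.
tense: -fe → present.
number: -m → plural.
voice: -mo → active.
person: -mi → 2nd person.

present, plural, active, 2nd person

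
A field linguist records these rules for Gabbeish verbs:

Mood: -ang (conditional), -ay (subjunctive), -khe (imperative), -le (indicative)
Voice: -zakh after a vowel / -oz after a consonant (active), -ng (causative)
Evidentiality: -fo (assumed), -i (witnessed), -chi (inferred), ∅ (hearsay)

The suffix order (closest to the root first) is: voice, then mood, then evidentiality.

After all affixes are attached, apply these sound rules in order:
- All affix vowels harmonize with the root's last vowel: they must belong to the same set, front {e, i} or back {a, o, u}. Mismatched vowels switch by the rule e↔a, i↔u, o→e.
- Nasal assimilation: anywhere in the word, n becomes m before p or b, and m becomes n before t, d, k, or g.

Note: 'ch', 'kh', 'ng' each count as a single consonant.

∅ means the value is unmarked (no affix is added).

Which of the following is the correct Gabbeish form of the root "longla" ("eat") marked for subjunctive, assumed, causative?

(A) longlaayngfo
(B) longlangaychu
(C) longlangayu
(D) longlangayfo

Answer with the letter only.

Attach voice causative -ng → longlang.
Attach mood subjunctive -ay → longlangay.
Attach evidentiality assumed -fo → longlangayfo.
Vowel harmony: no change.
Nasal assimilation: no change.
So the correct form is longlangayfo, option (D).
(A) longlaayngfo is wrong: it has the affixes in the wrong order.
(C) longlangayu is wrong: it uses witnessed instead of assumed for evidentiality.
(B) longlangaychu is wrong: it uses inferred instead of assumed for evidentiality.

D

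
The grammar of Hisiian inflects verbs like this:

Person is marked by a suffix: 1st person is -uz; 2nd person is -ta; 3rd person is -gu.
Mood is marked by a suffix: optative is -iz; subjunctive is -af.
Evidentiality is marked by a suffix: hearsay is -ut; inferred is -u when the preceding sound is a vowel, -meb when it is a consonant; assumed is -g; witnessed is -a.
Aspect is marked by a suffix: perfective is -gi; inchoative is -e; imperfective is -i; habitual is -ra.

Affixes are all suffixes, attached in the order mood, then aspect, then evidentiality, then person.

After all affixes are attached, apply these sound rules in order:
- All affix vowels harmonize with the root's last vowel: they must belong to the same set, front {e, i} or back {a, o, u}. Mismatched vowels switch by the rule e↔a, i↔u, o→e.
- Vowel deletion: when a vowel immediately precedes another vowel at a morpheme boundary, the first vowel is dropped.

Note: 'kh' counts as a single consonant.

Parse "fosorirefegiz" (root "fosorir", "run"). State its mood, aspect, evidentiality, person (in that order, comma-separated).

subjunctive, inchoative, assumed, 1st person

Segment: fosorir-af-e-g-uz.
mood: -af → subjunctive.
aspect: -e → inchoative.
evidentiality: -g → assumed.
person: -uz → 1st person.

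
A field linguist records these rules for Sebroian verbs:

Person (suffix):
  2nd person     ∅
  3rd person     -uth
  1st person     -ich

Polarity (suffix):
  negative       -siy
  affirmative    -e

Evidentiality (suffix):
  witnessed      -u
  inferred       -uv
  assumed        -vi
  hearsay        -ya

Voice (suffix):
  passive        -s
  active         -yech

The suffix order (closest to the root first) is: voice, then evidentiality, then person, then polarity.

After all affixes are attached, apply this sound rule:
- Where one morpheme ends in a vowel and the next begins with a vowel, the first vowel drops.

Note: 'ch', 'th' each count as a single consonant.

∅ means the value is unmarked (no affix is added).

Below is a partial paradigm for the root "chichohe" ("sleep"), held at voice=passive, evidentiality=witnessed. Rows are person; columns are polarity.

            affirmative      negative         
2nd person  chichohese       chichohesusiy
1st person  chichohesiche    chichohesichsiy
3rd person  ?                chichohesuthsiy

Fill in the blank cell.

Attach voice passive -s → chichohes.
Attach evidentiality witnessed -u → chichohesu.
Attach person 3rd person -uth → chichohesuuth.
Attach polarity affirmative -e → chichohesuuthe.
Apply vowel deletion: chichohesuuthe → chichohesuthe.

chichohesuthe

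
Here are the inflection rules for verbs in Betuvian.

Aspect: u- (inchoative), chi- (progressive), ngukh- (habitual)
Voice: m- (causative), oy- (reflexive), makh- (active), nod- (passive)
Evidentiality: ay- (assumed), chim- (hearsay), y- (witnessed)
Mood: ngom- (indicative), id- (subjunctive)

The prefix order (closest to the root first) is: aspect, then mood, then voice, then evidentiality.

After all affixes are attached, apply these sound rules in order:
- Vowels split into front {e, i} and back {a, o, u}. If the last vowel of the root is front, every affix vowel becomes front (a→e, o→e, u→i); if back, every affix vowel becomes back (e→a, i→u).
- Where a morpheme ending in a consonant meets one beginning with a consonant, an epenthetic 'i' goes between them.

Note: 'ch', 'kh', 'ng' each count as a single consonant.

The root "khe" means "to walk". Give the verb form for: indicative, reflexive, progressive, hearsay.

Attach aspect progressive chi- → chikhe.
Attach mood indicative ngom- → ngomchikhe.
Attach voice reflexive oy- → oyngomchikhe.
Attach evidentiality hearsay chim- → chimoyngomchikhe.
Apply vowel harmony: chimoyngomchikhe → chimeyngemchikhe.
Apply epenthesis: chimeyngemchikhe → chimeyingemichikhe.

chimeyingemichikhe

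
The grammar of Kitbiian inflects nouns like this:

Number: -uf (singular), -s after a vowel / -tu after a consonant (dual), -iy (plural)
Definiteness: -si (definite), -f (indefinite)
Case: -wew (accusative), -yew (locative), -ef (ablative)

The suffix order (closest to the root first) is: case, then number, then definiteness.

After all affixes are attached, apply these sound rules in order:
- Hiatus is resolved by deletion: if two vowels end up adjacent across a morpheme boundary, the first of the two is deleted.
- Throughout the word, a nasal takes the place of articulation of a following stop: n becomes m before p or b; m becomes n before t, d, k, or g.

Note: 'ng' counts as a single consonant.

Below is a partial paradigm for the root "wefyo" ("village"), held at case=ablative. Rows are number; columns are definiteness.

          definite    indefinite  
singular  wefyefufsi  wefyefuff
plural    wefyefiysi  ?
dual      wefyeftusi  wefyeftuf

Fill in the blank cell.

wefyefiyf

Attach case ablative -ef → wefyoef.
Attach number plural -iy → wefyoefiy.
Attach definiteness indefinite -f → wefyoefiyf.
Apply vowel deletion: wefyoefiyf → wefyefiyf.
Nasal assimilation: no change.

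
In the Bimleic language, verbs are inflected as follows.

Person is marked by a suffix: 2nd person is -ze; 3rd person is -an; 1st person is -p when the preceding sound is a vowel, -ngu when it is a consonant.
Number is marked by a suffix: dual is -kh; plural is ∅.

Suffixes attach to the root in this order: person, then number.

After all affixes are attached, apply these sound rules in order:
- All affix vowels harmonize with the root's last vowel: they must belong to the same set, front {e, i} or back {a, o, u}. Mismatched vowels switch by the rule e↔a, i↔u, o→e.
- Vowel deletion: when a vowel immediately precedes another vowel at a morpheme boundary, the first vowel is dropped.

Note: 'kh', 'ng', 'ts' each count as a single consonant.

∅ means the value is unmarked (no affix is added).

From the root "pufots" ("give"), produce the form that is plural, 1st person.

pufotsngu

Attach person 1st person -ngu (after consonant 'ts') → pufotsngu.
number = plural: zero marking, form stays pufotsngu.
Vowel harmony: no change.
Vowel deletion: no change.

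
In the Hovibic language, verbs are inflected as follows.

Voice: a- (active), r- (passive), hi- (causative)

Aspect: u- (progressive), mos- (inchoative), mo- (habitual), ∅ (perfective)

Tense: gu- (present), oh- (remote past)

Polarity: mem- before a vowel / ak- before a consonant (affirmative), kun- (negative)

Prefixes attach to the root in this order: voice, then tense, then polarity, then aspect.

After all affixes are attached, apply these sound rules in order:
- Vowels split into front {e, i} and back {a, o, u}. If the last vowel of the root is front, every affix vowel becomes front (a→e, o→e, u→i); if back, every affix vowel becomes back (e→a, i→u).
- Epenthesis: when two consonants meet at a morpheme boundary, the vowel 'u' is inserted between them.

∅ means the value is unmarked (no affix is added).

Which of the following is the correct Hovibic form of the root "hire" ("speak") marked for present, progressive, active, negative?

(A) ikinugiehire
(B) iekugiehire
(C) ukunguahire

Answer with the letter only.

Attach voice active a- → ahire.
Attach tense present gu- → guahire.
Attach polarity negative kun- → kunguahire.
Attach aspect progressive u- → ukunguahire.
Apply vowel harmony: ukunguahire → ikingiehire.
Apply epenthesis: ikingiehire → ikinugiehire.
So the correct form is ikinugiehire, option (A).
(C) ukunguahire is wrong: it fails to apply the sound rule(s).
(B) iekugiehire is wrong: it uses affirmative instead of negative for polarity.

A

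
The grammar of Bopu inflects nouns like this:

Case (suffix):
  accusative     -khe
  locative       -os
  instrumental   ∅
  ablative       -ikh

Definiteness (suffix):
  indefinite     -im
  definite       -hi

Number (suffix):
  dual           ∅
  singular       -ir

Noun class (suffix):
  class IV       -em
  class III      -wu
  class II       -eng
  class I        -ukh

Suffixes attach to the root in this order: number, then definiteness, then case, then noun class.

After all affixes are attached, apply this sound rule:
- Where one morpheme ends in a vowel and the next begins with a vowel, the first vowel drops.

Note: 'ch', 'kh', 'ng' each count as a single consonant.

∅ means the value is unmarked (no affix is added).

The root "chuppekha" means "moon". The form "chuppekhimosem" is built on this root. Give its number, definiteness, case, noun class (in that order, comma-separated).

Segment: chuppekha-im-os-em.
number: ∅ → dual.
definiteness: -im → indefinite.
case: -os → locative.
noun class: -em → class IV.

dual, indefinite, locative, class IV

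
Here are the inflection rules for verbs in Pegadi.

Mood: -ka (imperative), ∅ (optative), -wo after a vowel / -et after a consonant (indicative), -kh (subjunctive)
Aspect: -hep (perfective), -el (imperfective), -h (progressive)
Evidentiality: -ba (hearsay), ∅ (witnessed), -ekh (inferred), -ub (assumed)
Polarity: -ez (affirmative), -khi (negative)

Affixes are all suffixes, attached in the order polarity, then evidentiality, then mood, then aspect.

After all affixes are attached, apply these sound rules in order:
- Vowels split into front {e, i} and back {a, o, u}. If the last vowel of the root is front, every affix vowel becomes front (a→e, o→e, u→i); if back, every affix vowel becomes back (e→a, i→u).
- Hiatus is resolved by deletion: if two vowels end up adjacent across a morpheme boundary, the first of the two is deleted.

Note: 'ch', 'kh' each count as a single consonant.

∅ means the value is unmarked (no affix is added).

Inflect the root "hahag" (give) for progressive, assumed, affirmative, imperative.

Attach polarity affirmative -ez → hahagez.
Attach evidentiality assumed -ub → hahagezub.
Attach mood imperative -ka → hahagezubka.
Attach aspect progressive -h → hahagezubkah.
Apply vowel harmony: hahagezubkah → hahagazubkah.
Vowel deletion: no change.

hahagazubkah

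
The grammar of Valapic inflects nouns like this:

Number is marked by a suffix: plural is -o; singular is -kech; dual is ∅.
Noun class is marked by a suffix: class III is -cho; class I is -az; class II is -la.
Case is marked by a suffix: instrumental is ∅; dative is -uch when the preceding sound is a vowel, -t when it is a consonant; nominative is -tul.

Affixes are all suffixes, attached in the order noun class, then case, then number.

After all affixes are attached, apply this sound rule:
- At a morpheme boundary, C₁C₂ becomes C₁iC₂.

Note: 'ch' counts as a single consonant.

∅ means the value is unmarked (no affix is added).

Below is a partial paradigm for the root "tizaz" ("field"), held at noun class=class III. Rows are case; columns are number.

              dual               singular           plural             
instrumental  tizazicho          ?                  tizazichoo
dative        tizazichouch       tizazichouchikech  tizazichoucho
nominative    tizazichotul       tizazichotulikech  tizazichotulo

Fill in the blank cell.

Attach noun class class III -cho → tizazcho.
case = instrumental: zero marking, form stays tizazcho.
Attach number singular -kech → tizazchokech.
Apply epenthesis: tizazchokech → tizazichokech.

tizazichokech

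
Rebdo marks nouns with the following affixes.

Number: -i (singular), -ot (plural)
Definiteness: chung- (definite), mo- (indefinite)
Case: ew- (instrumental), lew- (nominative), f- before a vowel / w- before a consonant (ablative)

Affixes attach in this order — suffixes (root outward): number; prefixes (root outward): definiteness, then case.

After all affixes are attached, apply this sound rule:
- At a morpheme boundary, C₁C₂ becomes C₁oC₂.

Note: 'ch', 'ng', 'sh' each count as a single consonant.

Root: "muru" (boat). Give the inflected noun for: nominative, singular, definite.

Attach number singular -i → murui.
Attach definiteness definite chung- → chungmurui.
Attach case nominative lew- → lewchungmurui.
Apply epenthesis: lewchungmurui → lewochungomurui.

lewochungomurui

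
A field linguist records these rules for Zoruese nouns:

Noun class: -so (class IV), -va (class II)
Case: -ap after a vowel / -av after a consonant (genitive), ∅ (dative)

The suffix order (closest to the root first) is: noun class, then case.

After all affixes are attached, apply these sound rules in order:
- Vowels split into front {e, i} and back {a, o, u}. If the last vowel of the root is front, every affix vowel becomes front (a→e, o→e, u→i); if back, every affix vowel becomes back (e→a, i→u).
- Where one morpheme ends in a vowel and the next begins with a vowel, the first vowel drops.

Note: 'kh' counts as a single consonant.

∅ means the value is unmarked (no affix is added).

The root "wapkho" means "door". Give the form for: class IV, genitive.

Attach noun class class IV -so → wapkhoso.
Attach case genitive -ap (after vowel 'o') → wapkhosoap.
Vowel harmony: no change.
Apply vowel deletion: wapkhosoap → wapkhosap.

wapkhosap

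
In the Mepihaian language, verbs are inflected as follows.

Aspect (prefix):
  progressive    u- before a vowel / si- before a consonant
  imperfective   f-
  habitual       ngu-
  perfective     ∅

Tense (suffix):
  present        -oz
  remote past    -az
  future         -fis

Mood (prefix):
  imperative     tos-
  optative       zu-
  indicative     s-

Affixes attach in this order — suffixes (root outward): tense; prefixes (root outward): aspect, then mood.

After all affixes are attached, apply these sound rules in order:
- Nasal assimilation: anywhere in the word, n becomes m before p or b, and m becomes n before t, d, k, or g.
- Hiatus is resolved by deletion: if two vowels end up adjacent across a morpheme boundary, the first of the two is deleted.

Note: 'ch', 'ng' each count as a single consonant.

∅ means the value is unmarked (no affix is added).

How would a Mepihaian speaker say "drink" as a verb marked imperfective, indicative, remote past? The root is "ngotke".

Attach aspect imperfective f- → fngotke.
Attach tense remote past -az → fngotkeaz.
Attach mood indicative s- → sfngotkeaz.
Nasal assimilation: no change.
Apply vowel deletion: sfngotkeaz → sfngotkaz.

sfngotkaz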